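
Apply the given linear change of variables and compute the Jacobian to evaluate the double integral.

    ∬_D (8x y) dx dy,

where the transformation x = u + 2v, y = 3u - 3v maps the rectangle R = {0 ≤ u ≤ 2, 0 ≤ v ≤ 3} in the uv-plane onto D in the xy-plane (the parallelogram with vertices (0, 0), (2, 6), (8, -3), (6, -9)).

Compute the Jacobian determinant of (x, y) with respect to (u, v):

    ∂(x,y)/∂(u,v) = | 1  2 | = (1)(-3) - (2)(3) = -9.
                   | 3  -3 |

Its absolute value is |J| = 9 (the area scaling factor).

Substituting x = u + 2v, y = 3u - 3v into the integrand,

    8x y → 24u^2 + 24u v - 48v^2,

so the integral becomes

    ∬_R (24u^2 + 24u v - 48v^2) · |J| du dv = ∫_0^2 ∫_0^3 (216u^2 + 216u v - 432v^2) dv du.

Inner (v): 648u^2 + 972u - 3888.
Outer (u): -4104.

Therefore ∬_D (8x y) dx dy = -4104.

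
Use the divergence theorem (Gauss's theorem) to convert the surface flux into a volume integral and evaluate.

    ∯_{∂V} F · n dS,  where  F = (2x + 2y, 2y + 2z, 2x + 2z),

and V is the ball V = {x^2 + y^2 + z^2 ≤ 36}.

By the divergence theorem,

    ∯_{∂V} F · n dS = ∭_V (∇ · F) dV.

Compute the divergence:
    ∇ · F = ∂F_x/∂x + ∂F_y/∂y + ∂F_z/∂z = 2 + 2 + 2 = 6.

In spherical coordinates, x = ρ sin(φ) cos(θ), y = ρ sin(φ) sin(θ), z = ρ cos(φ), dV = ρ^2 sin(φ) dρ dφ dθ, with 0 ≤ ρ ≤ 6, 0 ≤ φ ≤ π, 0 ≤ θ ≤ 2π.

The integrand, after substitution and multiplying by the volume element, becomes (6) · ρ^2 sin(φ), so

    ∭_V (∇·F) dV = ∫_0^{2π} ∫_0^{π} ∫_0^{6} (6) · ρ^2 sin(φ) dρ dφ dθ.

Inner (ρ from 0 to 6): 432sin(φ).
Middle (φ from 0 to π): 864.
Outer (θ from 0 to 2π): 1728π.

Therefore ∯_{∂V} F · n dS = 1728π.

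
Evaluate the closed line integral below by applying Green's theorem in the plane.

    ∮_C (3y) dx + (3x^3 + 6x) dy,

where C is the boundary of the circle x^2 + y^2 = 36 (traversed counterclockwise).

Green's theorem converts the closed line integral into a double integral over the enclosed region D:

    ∮_C P dx + Q dy = ∬_D (∂Q/∂x - ∂P/∂y) dA.

Here P = 3y, Q = 3x^3 + 6x, so

    ∂Q/∂x = 9x^2 + 6,    ∂P/∂y = 3,
    ∂Q/∂x - ∂P/∂y = 9x^2 + 3.

D is the region x^2 + y^2 ≤ 36. Evaluating the double integral:

In polar coordinates (x = r cos θ, y = r sin θ, dA = r dr dθ) the integrand becomes 9r^2cos(θ)^2 + 3, so

    ∬_D (9x^2 + 3) dA = ∫_0^{2π} ∫_0^{6} (9r^2cos(θ)^2 + 3) · r dr dθ.

Inner (r from 0 to 6): 2916cos(θ)^2 + 54.
Outer (θ from 0 to 2π): 3024π.

Therefore ∮_C P dx + Q dy = 3024π.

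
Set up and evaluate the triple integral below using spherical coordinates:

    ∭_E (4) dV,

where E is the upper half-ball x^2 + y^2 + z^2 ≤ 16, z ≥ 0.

In spherical coordinates, x = ρ sin(φ) cos(θ), y = ρ sin(φ) sin(θ), z = ρ cos(φ), and dV = ρ^2 sin(φ) dρ dφ dθ.

The integrand becomes 4, so

    ∭_E (4) dV = ∫_{0}^{2π} ∫_{0}^{π/2} ∫_{0}^{4} (4) · ρ^2 sin(φ) dρ dφ dθ.

Inner (ρ): 256sin(φ)/3.
Middle (φ): 256/3.
Outer (θ): 512π/3.

Therefore the triple integral equals 512π/3.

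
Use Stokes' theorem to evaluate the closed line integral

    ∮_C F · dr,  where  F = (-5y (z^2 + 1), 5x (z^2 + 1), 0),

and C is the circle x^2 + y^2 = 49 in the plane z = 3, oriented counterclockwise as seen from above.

Let S be the flat disk x^2 + y^2 ≤ 49 in the plane z = 3, with upward unit normal n̂ = ẑ. By Stokes' theorem,

    ∮_C F · dr = ∬_S (∇ × F) · n̂ dS = ∬_D (curl F)_z dA,

where D is the disk x^2 + y^2 ≤ 49.

Compute the curl of F = (-5y (z^2 + 1), 5x (z^2 + 1), 0):
    (∇ × F)_x = ∂F_z/∂y - ∂F_y/∂z = -10x z,
    (∇ × F)_y = ∂F_x/∂z - ∂F_z/∂x = -10y z,
    (∇ × F)_z = ∂F_y/∂x - ∂F_x/∂y = 10z^2 + 10.

On z = 3, (curl F)_z = 100.

Convert to polar (x = r cos θ, y = r sin θ, dA = r dr dθ); the integrand becomes 100, so

    ∬_D (curl F)_z dA = ∫_0^{2π} ∫_0^{7} (100) · r dr dθ.

Inner (r from 0 to 7): 2450.
Outer (θ from 0 to 2π): 4900π.

Therefore ∮_C F · dr = 4900π.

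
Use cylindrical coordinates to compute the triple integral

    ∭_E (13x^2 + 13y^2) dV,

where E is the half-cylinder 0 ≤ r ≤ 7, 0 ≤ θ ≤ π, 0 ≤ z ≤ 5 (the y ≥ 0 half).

In cylindrical coordinates, x = r cos(θ), y = r sin(θ), z = z, and dV = r dr dθ dz.

The integrand becomes 13r^2, so

    ∭_E (13x^2 + 13y^2) dV = ∫_{0}^{π} ∫_{0}^{7} ∫_{0}^{5} (13r^2) · r dz dr dθ.

Inner (z): 65r^3.
Middle (r from 0 to 7): 156065/4.
Outer (θ): 156065π/4.

Therefore the triple integral equals 156065π/4.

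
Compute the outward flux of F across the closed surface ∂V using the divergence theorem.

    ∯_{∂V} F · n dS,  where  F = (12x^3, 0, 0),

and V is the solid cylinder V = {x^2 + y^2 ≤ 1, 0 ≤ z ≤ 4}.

By the divergence theorem,

    ∯_{∂V} F · n dS = ∭_V (∇ · F) dV.

Compute the divergence:
    ∇ · F = ∂F_x/∂x + ∂F_y/∂y + ∂F_z/∂z = 36x^2 + 0 + 0 = 36x^2.

In cylindrical coordinates, x = r cos(θ), y = r sin(θ), z = z, dV = r dr dθ dz, with 0 ≤ r ≤ 1, 0 ≤ θ ≤ 2π, 0 ≤ z ≤ 4.

The integrand, after substitution and multiplying by the volume element, becomes (36r^2cos(θ)^2) · r, so

    ∭_V (∇·F) dV = ∫_0^{2π} ∫_0^{1} ∫_0^{4} (36r^2cos(θ)^2) · r dz dr dθ.

Inner (z from 0 to 4): 144r^3cos(θ)^2.
Middle (r from 0 to 1): 36cos(θ)^2.
Outer (θ from 0 to 2π): 36π.

Therefore ∯_{∂V} F · n dS = 36π.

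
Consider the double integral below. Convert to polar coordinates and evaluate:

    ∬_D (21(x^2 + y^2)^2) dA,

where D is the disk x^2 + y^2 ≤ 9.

The region D is 0 ≤ r ≤ 3, 0 ≤ θ ≤ 2π in polar coordinates, where x = r cos(θ), y = r sin(θ), and dA = r dr dθ.

Under the substitution, the integrand becomes 21r^4, so

    ∬_D (21(x^2 + y^2)^2) dA = ∫_{0}^{2π} ∫_{0}^{3} (21r^4) · r dr dθ.

Inner integral (in r): ∫_{0}^{3} (21r^4) · r dr = 5103/2.

Outer integral (in θ): ∫_{0}^{2π} (5103/2) dθ = 5103π.

Therefore ∬_D (21(x^2 + y^2)^2) dA = 5103π.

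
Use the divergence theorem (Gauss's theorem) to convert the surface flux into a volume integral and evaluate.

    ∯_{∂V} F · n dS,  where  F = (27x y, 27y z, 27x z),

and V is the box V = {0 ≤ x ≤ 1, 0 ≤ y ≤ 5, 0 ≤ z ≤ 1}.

By the divergence theorem,

    ∯_{∂V} F · n dS = ∭_V (∇ · F) dV.

Compute the divergence:
    ∇ · F = ∂F_x/∂x + ∂F_y/∂y + ∂F_z/∂z = 27y + 27z + 27x = 27x + 27y + 27z.

V is a rectangular box, so dV = dx dy dz with 0 ≤ x ≤ 1, 0 ≤ y ≤ 5, 0 ≤ z ≤ 1.

Integrate (27x + 27y + 27z) over V as an iterated integral:

    ∭_V (∇·F) dV = ∫_0^{1} ∫_0^{5} ∫_0^{1} (27x + 27y + 27z) dz dy dx.

Inner (z from 0 to 1): 27x + 27y + 27/2.
Middle (y from 0 to 5): 135x + 405.
Outer (x from 0 to 1): 945/2.

Therefore ∯_{∂V} F · n dS = 945/2.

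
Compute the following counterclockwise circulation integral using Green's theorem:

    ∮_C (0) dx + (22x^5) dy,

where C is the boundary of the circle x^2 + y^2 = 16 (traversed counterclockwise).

Green's theorem converts the closed line integral into a double integral over the enclosed region D:

    ∮_C P dx + Q dy = ∬_D (∂Q/∂x - ∂P/∂y) dA.

Here P = 0, Q = 22x^5, so

    ∂Q/∂x = 110x^4,    ∂P/∂y = 0,
    ∂Q/∂x - ∂P/∂y = 110x^4.

D is the region x^2 + y^2 ≤ 16. Evaluating the double integral:

In polar coordinates (x = r cos θ, y = r sin θ, dA = r dr dθ) the integrand becomes 110r^4cos(θ)^4, so

    ∬_D (110x^4) dA = ∫_0^{2π} ∫_0^{4} (110r^4cos(θ)^4) · r dr dθ.

Inner (r from 0 to 4): 225280cos(θ)^4/3.
Outer (θ from 0 to 2π): 56320π.

Therefore ∮_C P dx + Q dy = 56320π.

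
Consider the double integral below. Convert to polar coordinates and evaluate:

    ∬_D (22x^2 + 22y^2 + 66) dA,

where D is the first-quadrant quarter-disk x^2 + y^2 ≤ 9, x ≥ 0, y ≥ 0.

The region D is 0 ≤ r ≤ 3, 0 ≤ θ ≤ π/2 in polar coordinates, where x = r cos(θ), y = r sin(θ), and dA = r dr dθ.

Under the substitution, the integrand becomes 22r^2 + 66, so

    ∬_D (22x^2 + 22y^2 + 66) dA = ∫_{0}^{π/2} ∫_{0}^{3} (22r^2 + 66) · r dr dθ.

Inner integral (in r): ∫_{0}^{3} (22r^2 + 66) · r dr = 1485/2.

Outer integral (in θ): ∫_{0}^{π/2} (1485/2) dθ = 1485π/4.

Therefore ∬_D (22x^2 + 22y^2 + 66) dA = 1485π/4.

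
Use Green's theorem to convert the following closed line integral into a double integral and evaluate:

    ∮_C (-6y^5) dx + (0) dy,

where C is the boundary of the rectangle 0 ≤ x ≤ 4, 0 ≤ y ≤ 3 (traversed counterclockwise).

Green's theorem converts the closed line integral into a double integral over the enclosed region D:

    ∮_C P dx + Q dy = ∬_D (∂Q/∂x - ∂P/∂y) dA.

Here P = -6y^5, Q = 0, so

    ∂Q/∂x = 0,    ∂P/∂y = -30y^4,
    ∂Q/∂x - ∂P/∂y = 30y^4.

D is the region 0 ≤ x ≤ 4, 0 ≤ y ≤ 3. Evaluating the double integral:

    ∬_D (30y^4) dA = ∫_0^{4} ∫_0^{3} (30y^4) dy dx.

Inner (y from 0 to 3): 1458.
Outer (x from 0 to 4): 5832.

Therefore ∮_C P dx + Q dy = 5832.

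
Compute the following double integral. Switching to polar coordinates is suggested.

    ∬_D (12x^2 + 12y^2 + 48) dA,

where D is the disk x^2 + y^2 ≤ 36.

The region D is 0 ≤ r ≤ 6, 0 ≤ θ ≤ 2π in polar coordinates, where x = r cos(θ), y = r sin(θ), and dA = r dr dθ.

Under the substitution, the integrand becomes 12r^2 + 48, so

    ∬_D (12x^2 + 12y^2 + 48) dA = ∫_{0}^{2π} ∫_{0}^{6} (12r^2 + 48) · r dr dθ.

Inner integral (in r): ∫_{0}^{6} (12r^2 + 48) · r dr = 4752.

Outer integral (in θ): ∫_{0}^{2π} (4752) dθ = 9504π.

Therefore ∬_D (12x^2 + 12y^2 + 48) dA = 9504π.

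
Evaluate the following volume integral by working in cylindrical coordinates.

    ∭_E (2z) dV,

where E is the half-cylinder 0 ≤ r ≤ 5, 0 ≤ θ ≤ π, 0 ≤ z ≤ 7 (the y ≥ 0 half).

In cylindrical coordinates, x = r cos(θ), y = r sin(θ), z = z, and dV = r dr dθ dz.

The integrand becomes 2z, so

    ∭_E (2z) dV = ∫_{0}^{π} ∫_{0}^{5} ∫_{0}^{7} (2z) · r dz dr dθ.

Inner (z): 49r.
Middle (r from 0 to 5): 1225/2.
Outer (θ): 1225π/2.

Therefore the triple integral equals 1225π/2.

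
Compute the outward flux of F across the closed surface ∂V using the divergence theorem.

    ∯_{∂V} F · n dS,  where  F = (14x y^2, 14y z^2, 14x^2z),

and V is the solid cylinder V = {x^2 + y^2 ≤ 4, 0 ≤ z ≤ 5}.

By the divergence theorem,

    ∯_{∂V} F · n dS = ∭_V (∇ · F) dV.

Compute the divergence:
    ∇ · F = ∂F_x/∂x + ∂F_y/∂y + ∂F_z/∂z = 14y^2 + 14z^2 + 14x^2 = 14x^2 + 14y^2 + 14z^2.

In cylindrical coordinates, x = r cos(θ), y = r sin(θ), z = z, dV = r dr dθ dz, with 0 ≤ r ≤ 2, 0 ≤ θ ≤ 2π, 0 ≤ z ≤ 5.

The integrand, after substitution and multiplying by the volume element, becomes (14r^2 + 14z^2) · r, so

    ∭_V (∇·F) dV = ∫_0^{2π} ∫_0^{2} ∫_0^{5} (14r^2 + 14z^2) · r dz dr dθ.

Inner (z from 0 to 5): 70r (r^2 + 25/3).
Middle (r from 0 to 2): 4340/3.
Outer (θ from 0 to 2π): 8680π/3.

Therefore ∯_{∂V} F · n dS = 8680π/3.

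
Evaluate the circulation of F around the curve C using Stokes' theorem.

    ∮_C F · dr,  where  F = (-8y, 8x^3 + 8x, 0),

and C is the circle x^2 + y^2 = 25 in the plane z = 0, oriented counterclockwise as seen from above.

Let S be the flat disk x^2 + y^2 ≤ 25 in the plane z = 0, with upward unit normal n̂ = ẑ. By Stokes' theorem,

    ∮_C F · dr = ∬_S (∇ × F) · n̂ dS = ∬_D (curl F)_z dA,

where D is the disk x^2 + y^2 ≤ 25.

Compute the curl of F = (-8y, 8x^3 + 8x, 0):
    (∇ × F)_x = ∂F_z/∂y - ∂F_y/∂z = 0,
    (∇ × F)_y = ∂F_x/∂z - ∂F_z/∂x = 0,
    (∇ × F)_z = ∂F_y/∂x - ∂F_x/∂y = 24x^2 + 16.

On z = 0, (curl F)_z = 24x^2 + 16.

Convert to polar (x = r cos θ, y = r sin θ, dA = r dr dθ); the integrand becomes 24r^2cos(θ)^2 + 16, so

    ∬_D (curl F)_z dA = ∫_0^{2π} ∫_0^{5} (24r^2cos(θ)^2 + 16) · r dr dθ.

Inner (r from 0 to 5): 3750cos(θ)^2 + 200.
Outer (θ from 0 to 2π): 4150π.

Therefore ∮_C F · dr = 4150π.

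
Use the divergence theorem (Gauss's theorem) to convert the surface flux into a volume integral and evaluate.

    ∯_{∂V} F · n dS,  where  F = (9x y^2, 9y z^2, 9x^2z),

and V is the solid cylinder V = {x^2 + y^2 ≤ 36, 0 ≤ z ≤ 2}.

By the divergence theorem,

    ∯_{∂V} F · n dS = ∭_V (∇ · F) dV.

Compute the divergence:
    ∇ · F = ∂F_x/∂x + ∂F_y/∂y + ∂F_z/∂z = 9y^2 + 9z^2 + 9x^2 = 9x^2 + 9y^2 + 9z^2.

In cylindrical coordinates, x = r cos(θ), y = r sin(θ), z = z, dV = r dr dθ dz, with 0 ≤ r ≤ 6, 0 ≤ θ ≤ 2π, 0 ≤ z ≤ 2.

The integrand, after substitution and multiplying by the volume element, becomes (9r^2 + 9z^2) · r, so

    ∭_V (∇·F) dV = ∫_0^{2π} ∫_0^{6} ∫_0^{2} (9r^2 + 9z^2) · r dz dr dθ.

Inner (z from 0 to 2): 18r^3 + 24r.
Middle (r from 0 to 6): 6264.
Outer (θ from 0 to 2π): 12528π.

Therefore ∯_{∂V} F · n dS = 12528π.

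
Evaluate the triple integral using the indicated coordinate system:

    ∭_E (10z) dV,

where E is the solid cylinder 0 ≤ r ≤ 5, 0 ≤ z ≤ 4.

In cylindrical coordinates, x = r cos(θ), y = r sin(θ), z = z, and dV = r dr dθ dz.

The integrand becomes 10z, so

    ∭_E (10z) dV = ∫_{0}^{2π} ∫_{0}^{5} ∫_{0}^{4} (10z) · r dz dr dθ.

Inner (z): 80r.
Middle (r from 0 to 5): 1000.
Outer (θ): 2000π.

Therefore the triple integral equals 2000π.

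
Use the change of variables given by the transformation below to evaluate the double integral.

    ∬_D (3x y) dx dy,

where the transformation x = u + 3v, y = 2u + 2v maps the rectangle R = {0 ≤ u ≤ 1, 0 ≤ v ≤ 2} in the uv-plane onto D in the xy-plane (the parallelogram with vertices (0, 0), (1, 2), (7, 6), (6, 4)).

Compute the Jacobian determinant of (x, y) with respect to (u, v):

    ∂(x,y)/∂(u,v) = | 1  3 | = (1)(2) - (3)(2) = -4.
                   | 2  2 |

Its absolute value is |J| = 4 (the area scaling factor).

Substituting x = u + 3v, y = 2u + 2v into the integrand,

    3x y → 6u^2 + 24u v + 18v^2,

so the integral becomes

    ∬_R (6u^2 + 24u v + 18v^2) · |J| du dv = ∫_0^1 ∫_0^2 (24u^2 + 96u v + 72v^2) dv du.

Inner (v): 48u^2 + 192u + 192.
Outer (u): 304.

Therefore ∬_D (3x y) dx dy = 304.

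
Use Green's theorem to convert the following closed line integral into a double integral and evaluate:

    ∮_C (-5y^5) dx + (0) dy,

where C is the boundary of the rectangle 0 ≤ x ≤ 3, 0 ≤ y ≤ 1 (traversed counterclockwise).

Green's theorem converts the closed line integral into a double integral over the enclosed region D:

    ∮_C P dx + Q dy = ∬_D (∂Q/∂x - ∂P/∂y) dA.

Here P = -5y^5, Q = 0, so

    ∂Q/∂x = 0,    ∂P/∂y = -25y^4,
    ∂Q/∂x - ∂P/∂y = 25y^4.

D is the region 0 ≤ x ≤ 3, 0 ≤ y ≤ 1. Evaluating the double integral:

    ∬_D (25y^4) dA = ∫_0^{3} ∫_0^{1} (25y^4) dy dx.

Inner (y from 0 to 1): 5.
Outer (x from 0 to 3): 15.

Therefore ∮_C P dx + Q dy = 15.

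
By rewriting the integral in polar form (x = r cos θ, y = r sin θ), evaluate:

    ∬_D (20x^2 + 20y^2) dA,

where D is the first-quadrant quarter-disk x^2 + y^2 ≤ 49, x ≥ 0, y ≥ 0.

The region D is 0 ≤ r ≤ 7, 0 ≤ θ ≤ π/2 in polar coordinates, where x = r cos(θ), y = r sin(θ), and dA = r dr dθ.

Under the substitution, the integrand becomes 20r^2, so

    ∬_D (20x^2 + 20y^2) dA = ∫_{0}^{π/2} ∫_{0}^{7} (20r^2) · r dr dθ.

Inner integral (in r): ∫_{0}^{7} (20r^2) · r dr = 12005.

Outer integral (in θ): ∫_{0}^{π/2} (12005) dθ = 12005π/2.

Therefore ∬_D (20x^2 + 20y^2) dA = 12005π/2.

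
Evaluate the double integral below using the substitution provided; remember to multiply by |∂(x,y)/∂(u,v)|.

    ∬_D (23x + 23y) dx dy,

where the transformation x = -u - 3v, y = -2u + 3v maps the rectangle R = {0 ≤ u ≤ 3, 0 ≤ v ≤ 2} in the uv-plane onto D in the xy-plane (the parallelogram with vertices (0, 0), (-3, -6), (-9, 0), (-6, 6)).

Compute the Jacobian determinant of (x, y) with respect to (u, v):

    ∂(x,y)/∂(u,v) = | -1  -3 | = (-1)(3) - (-3)(-2) = -9.
                   | -2  3 |

Its absolute value is |J| = 9 (the area scaling factor).

Substituting x = -u - 3v, y = -2u + 3v into the integrand,

    23x + 23y → -69u,

so the integral becomes

    ∬_R (-69u) · |J| du dv = ∫_0^3 ∫_0^2 (-621u) dv du.

Inner (v): -1242u.
Outer (u): -5589.

Therefore ∬_D (23x + 23y) dx dy = -5589.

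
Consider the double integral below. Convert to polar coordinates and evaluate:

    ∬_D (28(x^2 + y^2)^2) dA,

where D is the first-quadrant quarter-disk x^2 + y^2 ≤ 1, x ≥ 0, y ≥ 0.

The region D is 0 ≤ r ≤ 1, 0 ≤ θ ≤ π/2 in polar coordinates, where x = r cos(θ), y = r sin(θ), and dA = r dr dθ.

Under the substitution, the integrand becomes 28r^4, so

    ∬_D (28(x^2 + y^2)^2) dA = ∫_{0}^{π/2} ∫_{0}^{1} (28r^4) · r dr dθ.

Inner integral (in r): ∫_{0}^{1} (28r^4) · r dr = 14/3.

Outer integral (in θ): ∫_{0}^{π/2} (14/3) dθ = 7π/3.

Therefore ∬_D (28(x^2 + y^2)^2) dA = 7π/3.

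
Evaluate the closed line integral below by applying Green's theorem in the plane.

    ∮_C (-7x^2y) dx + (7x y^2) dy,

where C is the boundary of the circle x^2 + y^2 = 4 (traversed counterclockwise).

Green's theorem converts the closed line integral into a double integral over the enclosed region D:

    ∮_C P dx + Q dy = ∬_D (∂Q/∂x - ∂P/∂y) dA.

Here P = -7x^2y, Q = 7x y^2, so

    ∂Q/∂x = 7y^2,    ∂P/∂y = -7x^2,
    ∂Q/∂x - ∂P/∂y = 7x^2 + 7y^2.

D is the region x^2 + y^2 ≤ 4. Evaluating the double integral:

In polar coordinates (x = r cos θ, y = r sin θ, dA = r dr dθ) the integrand becomes 7r^2, so

    ∬_D (7x^2 + 7y^2) dA = ∫_0^{2π} ∫_0^{2} (7r^2) · r dr dθ.

Inner (r from 0 to 2): 28.
Outer (θ from 0 to 2π): 56π.

Therefore ∮_C P dx + Q dy = 56π.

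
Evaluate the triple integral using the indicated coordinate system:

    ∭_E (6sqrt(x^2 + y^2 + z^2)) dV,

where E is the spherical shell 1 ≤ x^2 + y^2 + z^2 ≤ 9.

In spherical coordinates, x = ρ sin(φ) cos(θ), y = ρ sin(φ) sin(θ), z = ρ cos(φ), and dV = ρ^2 sin(φ) dρ dφ dθ.

The integrand becomes 6ρ, so

    ∭_E (6sqrt(x^2 + y^2 + z^2)) dV = ∫_{0}^{2π} ∫_{0}^{π} ∫_{1}^{3} (6ρ) · ρ^2 sin(φ) dρ dφ dθ.

Inner (ρ): 120sin(φ).
Middle (φ): 240.
Outer (θ): 480π.

Therefore the triple integral equals 480π.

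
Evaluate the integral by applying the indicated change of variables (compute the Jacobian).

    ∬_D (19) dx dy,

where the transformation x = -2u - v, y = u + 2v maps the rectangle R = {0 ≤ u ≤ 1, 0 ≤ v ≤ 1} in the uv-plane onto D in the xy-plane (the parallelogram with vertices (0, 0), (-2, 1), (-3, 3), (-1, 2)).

Compute the Jacobian determinant of (x, y) with respect to (u, v):

    ∂(x,y)/∂(u,v) = | -2  -1 | = (-2)(2) - (-1)(1) = -3.
                   | 1  2 |

Its absolute value is |J| = 3 (the area scaling factor).

Substituting x = -2u - v, y = u + 2v into the integrand,

    19 → 19,

so the integral becomes

    ∬_R (19) · |J| du dv = ∫_0^1 ∫_0^1 (57) dv du.

Inner (v): 57.
Outer (u): 57.

Therefore ∬_D (19) dx dy = 57.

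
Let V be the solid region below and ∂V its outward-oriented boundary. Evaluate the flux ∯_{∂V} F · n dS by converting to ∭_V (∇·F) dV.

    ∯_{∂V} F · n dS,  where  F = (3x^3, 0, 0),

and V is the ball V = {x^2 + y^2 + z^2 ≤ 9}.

By the divergence theorem,

    ∯_{∂V} F · n dS = ∭_V (∇ · F) dV.

Compute the divergence:
    ∇ · F = ∂F_x/∂x + ∂F_y/∂y + ∂F_z/∂z = 9x^2 + 0 + 0 = 9x^2.

In spherical coordinates, x = ρ sin(φ) cos(θ), y = ρ sin(φ) sin(θ), z = ρ cos(φ), dV = ρ^2 sin(φ) dρ dφ dθ, with 0 ≤ ρ ≤ 3, 0 ≤ φ ≤ π, 0 ≤ θ ≤ 2π.

The integrand, after substitution and multiplying by the volume element, becomes (9ρ^2sin(φ)^2cos(θ)^2) · ρ^2 sin(φ), so

    ∭_V (∇·F) dV = ∫_0^{2π} ∫_0^{π} ∫_0^{3} (9ρ^2sin(φ)^2cos(θ)^2) · ρ^2 sin(φ) dρ dφ dθ.

Inner (ρ from 0 to 3): 2187sin(φ)^3cos(θ)^2/5.
Middle (φ from 0 to π): 2916cos(θ)^2/5.
Outer (θ from 0 to 2π): 2916π/5.

Therefore ∯_{∂V} F · n dS = 2916π/5.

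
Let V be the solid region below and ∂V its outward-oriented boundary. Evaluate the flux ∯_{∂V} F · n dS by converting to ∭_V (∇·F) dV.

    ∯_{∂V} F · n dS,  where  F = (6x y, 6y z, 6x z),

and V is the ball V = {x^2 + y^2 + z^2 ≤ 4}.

By the divergence theorem,

    ∯_{∂V} F · n dS = ∭_V (∇ · F) dV.

Compute the divergence:
    ∇ · F = ∂F_x/∂x + ∂F_y/∂y + ∂F_z/∂z = 6y + 6z + 6x = 6x + 6y + 6z.

In spherical coordinates, x = ρ sin(φ) cos(θ), y = ρ sin(φ) sin(θ), z = ρ cos(φ), dV = ρ^2 sin(φ) dρ dφ dθ, with 0 ≤ ρ ≤ 2, 0 ≤ φ ≤ π, 0 ≤ θ ≤ 2π.

The integrand, after substitution and multiplying by the volume element, becomes (6ρ (sqrt(2)sin(φ)sin(θ + π/4) + cos(φ))) · ρ^2 sin(φ), so

    ∭_V (∇·F) dV = ∫_0^{2π} ∫_0^{π} ∫_0^{2} (6ρ (sqrt(2)sin(φ)sin(θ + π/4) + cos(φ))) · ρ^2 sin(φ) dρ dφ dθ.

Inner (ρ from 0 to 2): 24(sqrt(2)sin(φ)sin(θ + π/4) + cos(φ))sin(φ).
Middle (φ from 0 to π): 12sqrt(2)π sin(θ + π/4).
Outer (θ from 0 to 2π): 0.

Therefore ∯_{∂V} F · n dS = 0.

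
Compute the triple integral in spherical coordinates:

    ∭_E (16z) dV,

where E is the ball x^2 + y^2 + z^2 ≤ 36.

In spherical coordinates, x = ρ sin(φ) cos(θ), y = ρ sin(φ) sin(θ), z = ρ cos(φ), and dV = ρ^2 sin(φ) dρ dφ dθ.

The integrand becomes 16ρ cos(φ), so

    ∭_E (16z) dV = ∫_{0}^{2π} ∫_{0}^{π} ∫_{0}^{6} (16ρ cos(φ)) · ρ^2 sin(φ) dρ dφ dθ.

Inner (ρ): 2592sin(2φ).
Middle (φ): 0.
Outer (θ): 0.

Therefore the triple integral equals 0.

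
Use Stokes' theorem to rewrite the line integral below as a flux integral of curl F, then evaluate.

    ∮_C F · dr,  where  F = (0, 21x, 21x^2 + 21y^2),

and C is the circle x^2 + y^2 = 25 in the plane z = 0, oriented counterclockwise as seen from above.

Let S be the flat disk x^2 + y^2 ≤ 25 in the plane z = 0, with upward unit normal n̂ = ẑ. By Stokes' theorem,

    ∮_C F · dr = ∬_S (∇ × F) · n̂ dS = ∬_D (curl F)_z dA,

where D is the disk x^2 + y^2 ≤ 25.

Compute the curl of F = (0, 21x, 21x^2 + 21y^2):
    (∇ × F)_x = ∂F_z/∂y - ∂F_y/∂z = 42y,
    (∇ × F)_y = ∂F_x/∂z - ∂F_z/∂x = -42x,
    (∇ × F)_z = ∂F_y/∂x - ∂F_x/∂y = 21.

On z = 0, (curl F)_z = 21.

Convert to polar (x = r cos θ, y = r sin θ, dA = r dr dθ); the integrand becomes 21, so

    ∬_D (curl F)_z dA = ∫_0^{2π} ∫_0^{5} (21) · r dr dθ.

Inner (r from 0 to 5): 525/2.
Outer (θ from 0 to 2π): 525π.

Therefore ∮_C F · dr = 525π.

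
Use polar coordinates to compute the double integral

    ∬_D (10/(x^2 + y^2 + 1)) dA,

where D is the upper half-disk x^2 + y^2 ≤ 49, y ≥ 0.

The region D is 0 ≤ r ≤ 7, 0 ≤ θ ≤ π in polar coordinates, where x = r cos(θ), y = r sin(θ), and dA = r dr dθ.

Under the substitution, the integrand becomes 10/(r^2 + 1), so

    ∬_D (10/(x^2 + y^2 + 1)) dA = ∫_{0}^{π} ∫_{0}^{7} (10/(r^2 + 1)) · r dr dθ.

Inner integral (in r): ∫_{0}^{7} (10/(r^2 + 1)) · r dr = log(312500000).

Outer integral (in θ): ∫_{0}^{π} (log(312500000)) dθ = log(312500000^π).

Therefore ∬_D (10/(x^2 + y^2 + 1)) dA = log(312500000^π).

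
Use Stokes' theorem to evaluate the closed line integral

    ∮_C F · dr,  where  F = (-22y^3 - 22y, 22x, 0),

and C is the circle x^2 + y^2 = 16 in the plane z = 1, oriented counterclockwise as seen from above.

Let S be the flat disk x^2 + y^2 ≤ 16 in the plane z = 1, with upward unit normal n̂ = ẑ. By Stokes' theorem,

    ∮_C F · dr = ∬_S (∇ × F) · n̂ dS = ∬_D (curl F)_z dA,

where D is the disk x^2 + y^2 ≤ 16.

Compute the curl of F = (-22y^3 - 22y, 22x, 0):
    (∇ × F)_x = ∂F_z/∂y - ∂F_y/∂z = 0,
    (∇ × F)_y = ∂F_x/∂z - ∂F_z/∂x = 0,
    (∇ × F)_z = ∂F_y/∂x - ∂F_x/∂y = 66y^2 + 44.

On z = 1, (curl F)_z = 66y^2 + 44.

Convert to polar (x = r cos θ, y = r sin θ, dA = r dr dθ); the integrand becomes 66r^2sin(θ)^2 + 44, so

    ∬_D (curl F)_z dA = ∫_0^{2π} ∫_0^{4} (66r^2sin(θ)^2 + 44) · r dr dθ.

Inner (r from 0 to 4): 4224sin(θ)^2 + 352.
Outer (θ from 0 to 2π): 4928π.

Therefore ∮_C F · dr = 4928π.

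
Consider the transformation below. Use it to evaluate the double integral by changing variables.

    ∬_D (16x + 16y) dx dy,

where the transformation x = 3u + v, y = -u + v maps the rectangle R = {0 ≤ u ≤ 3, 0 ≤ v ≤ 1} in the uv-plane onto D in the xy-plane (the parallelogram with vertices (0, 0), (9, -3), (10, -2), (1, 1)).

Compute the Jacobian determinant of (x, y) with respect to (u, v):

    ∂(x,y)/∂(u,v) = | 3  1 | = (3)(1) - (1)(-1) = 4.
                   | -1  1 |

Its absolute value is |J| = 4 (the area scaling factor).

Substituting x = 3u + v, y = -u + v into the integrand,

    16x + 16y → 32u + 32v,

so the integral becomes

    ∬_R (32u + 32v) · |J| du dv = ∫_0^3 ∫_0^1 (128u + 128v) dv du.

Inner (v): 128u + 64.
Outer (u): 768.

Therefore ∬_D (16x + 16y) dx dy = 768.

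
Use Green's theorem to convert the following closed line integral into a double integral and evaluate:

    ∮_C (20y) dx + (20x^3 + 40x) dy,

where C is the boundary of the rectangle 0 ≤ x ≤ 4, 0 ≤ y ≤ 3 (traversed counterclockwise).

Green's theorem converts the closed line integral into a double integral over the enclosed region D:

    ∮_C P dx + Q dy = ∬_D (∂Q/∂x - ∂P/∂y) dA.

Here P = 20y, Q = 20x^3 + 40x, so

    ∂Q/∂x = 60x^2 + 40,    ∂P/∂y = 20,
    ∂Q/∂x - ∂P/∂y = 60x^2 + 20.

D is the region 0 ≤ x ≤ 4, 0 ≤ y ≤ 3. Evaluating the double integral:

    ∬_D (60x^2 + 20) dA = ∫_0^{4} ∫_0^{3} (60x^2 + 20) dy dx.

Inner (y from 0 to 3): 180x^2 + 60.
Outer (x from 0 to 4): 4080.

Therefore ∮_C P dx + Q dy = 4080.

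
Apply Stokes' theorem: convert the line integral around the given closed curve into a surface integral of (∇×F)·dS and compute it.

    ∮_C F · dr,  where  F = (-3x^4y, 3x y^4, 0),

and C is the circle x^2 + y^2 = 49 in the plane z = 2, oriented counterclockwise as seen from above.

Let S be the flat disk x^2 + y^2 ≤ 49 in the plane z = 2, with upward unit normal n̂ = ẑ. By Stokes' theorem,

    ∮_C F · dr = ∬_S (∇ × F) · n̂ dS = ∬_D (curl F)_z dA,

where D is the disk x^2 + y^2 ≤ 49.

Compute the curl of F = (-3x^4y, 3x y^4, 0):
    (∇ × F)_x = ∂F_z/∂y - ∂F_y/∂z = 0,
    (∇ × F)_y = ∂F_x/∂z - ∂F_z/∂x = 0,
    (∇ × F)_z = ∂F_y/∂x - ∂F_x/∂y = 3x^4 + 3y^4.

On z = 2, (curl F)_z = 3x^4 + 3y^4.

Convert to polar (x = r cos θ, y = r sin θ, dA = r dr dθ); the integrand becomes 3r^4(sin(θ)^4 + cos(θ)^4), so

    ∬_D (curl F)_z dA = ∫_0^{2π} ∫_0^{7} (3r^4(sin(θ)^4 + cos(θ)^4)) · r dr dθ.

Inner (r from 0 to 7): 117649sin(θ)^4/2 + 117649cos(θ)^4/2.
Outer (θ from 0 to 2π): 352947π/4.

Therefore ∮_C F · dr = 352947π/4.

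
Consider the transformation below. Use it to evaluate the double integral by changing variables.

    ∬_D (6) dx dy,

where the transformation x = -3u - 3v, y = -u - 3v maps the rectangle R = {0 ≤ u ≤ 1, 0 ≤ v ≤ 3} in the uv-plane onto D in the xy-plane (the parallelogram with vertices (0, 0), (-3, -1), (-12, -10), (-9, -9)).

Compute the Jacobian determinant of (x, y) with respect to (u, v):

    ∂(x,y)/∂(u,v) = | -3  -3 | = (-3)(-3) - (-3)(-1) = 6.
                   | -1  -3 |

Its absolute value is |J| = 6 (the area scaling factor).

Substituting x = -3u - 3v, y = -u - 3v into the integrand,

    6 → 6,

so the integral becomes

    ∬_R (6) · |J| du dv = ∫_0^1 ∫_0^3 (36) dv du.

Inner (v): 108.
Outer (u): 108.

Therefore ∬_D (6) dx dy = 108.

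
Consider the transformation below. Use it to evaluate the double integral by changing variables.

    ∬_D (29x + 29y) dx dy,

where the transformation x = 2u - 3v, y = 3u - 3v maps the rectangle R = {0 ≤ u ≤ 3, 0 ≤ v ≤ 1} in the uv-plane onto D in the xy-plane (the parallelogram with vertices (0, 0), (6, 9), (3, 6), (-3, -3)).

Compute the Jacobian determinant of (x, y) with respect to (u, v):

    ∂(x,y)/∂(u,v) = | 2  -3 | = (2)(-3) - (-3)(3) = 3.
                   | 3  -3 |

Its absolute value is |J| = 3 (the area scaling factor).

Substituting x = 2u - 3v, y = 3u - 3v into the integrand,

    29x + 29y → 145u - 174v,

so the integral becomes

    ∬_R (145u - 174v) · |J| du dv = ∫_0^3 ∫_0^1 (435u - 522v) dv du.

Inner (v): 435u - 261.
Outer (u): 2349/2.

Therefore ∬_D (29x + 29y) dx dy = 2349/2.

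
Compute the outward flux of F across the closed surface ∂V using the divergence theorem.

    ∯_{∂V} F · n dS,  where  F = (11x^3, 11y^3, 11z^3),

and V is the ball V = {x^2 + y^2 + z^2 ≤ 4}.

By the divergence theorem,

    ∯_{∂V} F · n dS = ∭_V (∇ · F) dV.

Compute the divergence:
    ∇ · F = ∂F_x/∂x + ∂F_y/∂y + ∂F_z/∂z = 33x^2 + 33y^2 + 33z^2.

In spherical coordinates, x = ρ sin(φ) cos(θ), y = ρ sin(φ) sin(θ), z = ρ cos(φ), dV = ρ^2 sin(φ) dρ dφ dθ, with 0 ≤ ρ ≤ 2, 0 ≤ φ ≤ π, 0 ≤ θ ≤ 2π.

The integrand, after substitution and multiplying by the volume element, becomes (33ρ^2) · ρ^2 sin(φ), so

    ∭_V (∇·F) dV = ∫_0^{2π} ∫_0^{π} ∫_0^{2} (33ρ^2) · ρ^2 sin(φ) dρ dφ dθ.

Inner (ρ from 0 to 2): 1056sin(φ)/5.
Middle (φ from 0 to π): 2112/5.
Outer (θ from 0 to 2π): 4224π/5.

Therefore ∯_{∂V} F · n dS = 4224π/5.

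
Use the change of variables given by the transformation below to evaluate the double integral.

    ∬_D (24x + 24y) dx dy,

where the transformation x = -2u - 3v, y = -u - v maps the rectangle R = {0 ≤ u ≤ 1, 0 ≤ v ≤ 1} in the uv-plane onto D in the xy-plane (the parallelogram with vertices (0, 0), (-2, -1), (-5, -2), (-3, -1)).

Compute the Jacobian determinant of (x, y) with respect to (u, v):

    ∂(x,y)/∂(u,v) = | -2  -3 | = (-2)(-1) - (-3)(-1) = -1.
                   | -1  -1 |

Its absolute value is |J| = 1 (the area scaling factor).

Substituting x = -2u - 3v, y = -u - v into the integrand,

    24x + 24y → -72u - 96v,

so the integral becomes

    ∬_R (-72u - 96v) · |J| du dv = ∫_0^1 ∫_0^1 (-72u - 96v) dv du.

Inner (v): -72u - 48.
Outer (u): -84.

Therefore ∬_D (24x + 24y) dx dy = -84.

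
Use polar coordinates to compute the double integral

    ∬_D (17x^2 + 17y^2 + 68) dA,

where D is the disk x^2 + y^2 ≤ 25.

The region D is 0 ≤ r ≤ 5, 0 ≤ θ ≤ 2π in polar coordinates, where x = r cos(θ), y = r sin(θ), and dA = r dr dθ.

Under the substitution, the integrand becomes 17r^2 + 68, so

    ∬_D (17x^2 + 17y^2 + 68) dA = ∫_{0}^{2π} ∫_{0}^{5} (17r^2 + 68) · r dr dθ.

Inner integral (in r): ∫_{0}^{5} (17r^2 + 68) · r dr = 14025/4.

Outer integral (in θ): ∫_{0}^{2π} (14025/4) dθ = 14025π/2.

Therefore ∬_D (17x^2 + 17y^2 + 68) dA = 14025π/2.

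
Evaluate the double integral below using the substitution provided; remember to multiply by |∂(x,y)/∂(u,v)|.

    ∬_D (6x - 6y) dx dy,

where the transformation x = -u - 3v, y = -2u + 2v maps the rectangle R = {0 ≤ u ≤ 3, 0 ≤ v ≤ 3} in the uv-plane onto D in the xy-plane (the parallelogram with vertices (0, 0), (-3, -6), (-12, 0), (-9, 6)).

Compute the Jacobian determinant of (x, y) with respect to (u, v):

    ∂(x,y)/∂(u,v) = | -1  -3 | = (-1)(2) - (-3)(-2) = -8.
                   | -2  2 |

Its absolute value is |J| = 8 (the area scaling factor).

Substituting x = -u - 3v, y = -2u + 2v into the integrand,

    6x - 6y → 6u - 30v,

so the integral becomes

    ∬_R (6u - 30v) · |J| du dv = ∫_0^3 ∫_0^3 (48u - 240v) dv du.

Inner (v): 144u - 1080.
Outer (u): -2592.

Therefore ∬_D (6x - 6y) dx dy = -2592.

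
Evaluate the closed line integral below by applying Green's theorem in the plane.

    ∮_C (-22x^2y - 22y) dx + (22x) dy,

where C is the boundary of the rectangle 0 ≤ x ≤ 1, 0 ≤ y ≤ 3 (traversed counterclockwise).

Green's theorem converts the closed line integral into a double integral over the enclosed region D:

    ∮_C P dx + Q dy = ∬_D (∂Q/∂x - ∂P/∂y) dA.

Here P = -22x^2y - 22y, Q = 22x, so

    ∂Q/∂x = 22,    ∂P/∂y = -22x^2 - 22,
    ∂Q/∂x - ∂P/∂y = 22x^2 + 44.

D is the region 0 ≤ x ≤ 1, 0 ≤ y ≤ 3. Evaluating the double integral:

    ∬_D (22x^2 + 44) dA = ∫_0^{1} ∫_0^{3} (22x^2 + 44) dy dx.

Inner (y from 0 to 3): 66x^2 + 132.
Outer (x from 0 to 1): 154.

Therefore ∮_C P dx + Q dy = 154.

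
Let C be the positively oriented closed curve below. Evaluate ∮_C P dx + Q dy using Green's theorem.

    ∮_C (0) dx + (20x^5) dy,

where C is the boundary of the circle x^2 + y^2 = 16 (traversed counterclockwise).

Green's theorem converts the closed line integral into a double integral over the enclosed region D:

    ∮_C P dx + Q dy = ∬_D (∂Q/∂x - ∂P/∂y) dA.

Here P = 0, Q = 20x^5, so

    ∂Q/∂x = 100x^4,    ∂P/∂y = 0,
    ∂Q/∂x - ∂P/∂y = 100x^4.

D is the region x^2 + y^2 ≤ 16. Evaluating the double integral:

In polar coordinates (x = r cos θ, y = r sin θ, dA = r dr dθ) the integrand becomes 100r^4cos(θ)^4, so

    ∬_D (100x^4) dA = ∫_0^{2π} ∫_0^{4} (100r^4cos(θ)^4) · r dr dθ.

Inner (r from 0 to 4): 204800cos(θ)^4/3.
Outer (θ from 0 to 2π): 51200π.

Therefore ∮_C P dx + Q dy = 51200π.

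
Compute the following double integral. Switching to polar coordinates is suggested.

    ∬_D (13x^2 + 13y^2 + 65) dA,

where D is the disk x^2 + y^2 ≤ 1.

The region D is 0 ≤ r ≤ 1, 0 ≤ θ ≤ 2π in polar coordinates, where x = r cos(θ), y = r sin(θ), and dA = r dr dθ.

Under the substitution, the integrand becomes 13r^2 + 65, so

    ∬_D (13x^2 + 13y^2 + 65) dA = ∫_{0}^{2π} ∫_{0}^{1} (13r^2 + 65) · r dr dθ.

Inner integral (in r): ∫_{0}^{1} (13r^2 + 65) · r dr = 143/4.

Outer integral (in θ): ∫_{0}^{2π} (143/4) dθ = 143π/2.

Therefore ∬_D (13x^2 + 13y^2 + 65) dA = 143π/2.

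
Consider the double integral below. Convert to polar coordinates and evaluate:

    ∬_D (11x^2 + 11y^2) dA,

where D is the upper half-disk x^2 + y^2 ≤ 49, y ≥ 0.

The region D is 0 ≤ r ≤ 7, 0 ≤ θ ≤ π in polar coordinates, where x = r cos(θ), y = r sin(θ), and dA = r dr dθ.

Under the substitution, the integrand becomes 11r^2, so

    ∬_D (11x^2 + 11y^2) dA = ∫_{0}^{π} ∫_{0}^{7} (11r^2) · r dr dθ.

Inner integral (in r): ∫_{0}^{7} (11r^2) · r dr = 26411/4.

Outer integral (in θ): ∫_{0}^{π} (26411/4) dθ = 26411π/4.

Therefore ∬_D (11x^2 + 11y^2) dA = 26411π/4.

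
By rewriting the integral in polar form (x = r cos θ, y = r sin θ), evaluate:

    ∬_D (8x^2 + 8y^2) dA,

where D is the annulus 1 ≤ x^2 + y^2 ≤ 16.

The region D is 1 ≤ r ≤ 4, 0 ≤ θ ≤ 2π in polar coordinates, where x = r cos(θ), y = r sin(θ), and dA = r dr dθ.

Under the substitution, the integrand becomes 8r^2, so

    ∬_D (8x^2 + 8y^2) dA = ∫_{0}^{2π} ∫_{1}^{4} (8r^2) · r dr dθ.

Inner integral (in r): ∫_{1}^{4} (8r^2) · r dr = 510.

Outer integral (in θ): ∫_{0}^{2π} (510) dθ = 1020π.

Therefore ∬_D (8x^2 + 8y^2) dA = 1020π.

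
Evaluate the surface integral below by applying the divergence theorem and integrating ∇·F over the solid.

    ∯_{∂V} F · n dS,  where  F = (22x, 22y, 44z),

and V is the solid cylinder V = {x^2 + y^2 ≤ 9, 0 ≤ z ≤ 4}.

By the divergence theorem,

    ∯_{∂V} F · n dS = ∭_V (∇ · F) dV.

Compute the divergence:
    ∇ · F = ∂F_x/∂x + ∂F_y/∂y + ∂F_z/∂z = 22 + 22 + 44 = 88.

In cylindrical coordinates, x = r cos(θ), y = r sin(θ), z = z, dV = r dr dθ dz, with 0 ≤ r ≤ 3, 0 ≤ θ ≤ 2π, 0 ≤ z ≤ 4.

The integrand, after substitution and multiplying by the volume element, becomes (88) · r, so

    ∭_V (∇·F) dV = ∫_0^{2π} ∫_0^{3} ∫_0^{4} (88) · r dz dr dθ.

Inner (z from 0 to 4): 352r.
Middle (r from 0 to 3): 1584.
Outer (θ from 0 to 2π): 3168π.

Therefore ∯_{∂V} F · n dS = 3168π.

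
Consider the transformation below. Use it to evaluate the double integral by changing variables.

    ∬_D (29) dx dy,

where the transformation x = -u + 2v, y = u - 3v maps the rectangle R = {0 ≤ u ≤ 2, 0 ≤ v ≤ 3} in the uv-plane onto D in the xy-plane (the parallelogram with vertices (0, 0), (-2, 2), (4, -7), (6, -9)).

Compute the Jacobian determinant of (x, y) with respect to (u, v):

    ∂(x,y)/∂(u,v) = | -1  2 | = (-1)(-3) - (2)(1) = 1.
                   | 1  -3 |

Its absolute value is |J| = 1 (the area scaling factor).

Substituting x = -u + 2v, y = u - 3v into the integrand,

    29 → 29,

so the integral becomes

    ∬_R (29) · |J| du dv = ∫_0^2 ∫_0^3 (29) dv du.

Inner (v): 87.
Outer (u): 174.

Therefore ∬_D (29) dx dy = 174.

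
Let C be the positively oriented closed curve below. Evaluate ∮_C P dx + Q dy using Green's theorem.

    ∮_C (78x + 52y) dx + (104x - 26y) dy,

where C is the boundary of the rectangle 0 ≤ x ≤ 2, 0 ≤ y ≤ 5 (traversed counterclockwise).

Green's theorem converts the closed line integral into a double integral over the enclosed region D:

    ∮_C P dx + Q dy = ∬_D (∂Q/∂x - ∂P/∂y) dA.

Here P = 78x + 52y, Q = 104x - 26y, so

    ∂Q/∂x = 104,    ∂P/∂y = 52,
    ∂Q/∂x - ∂P/∂y = 52.

D is the region 0 ≤ x ≤ 2, 0 ≤ y ≤ 5. Evaluating the double integral:

    ∬_D (52) dA = ∫_0^{2} ∫_0^{5} (52) dy dx.

Inner (y from 0 to 5): 260.
Outer (x from 0 to 2): 520.

Therefore ∮_C P dx + Q dy = 520.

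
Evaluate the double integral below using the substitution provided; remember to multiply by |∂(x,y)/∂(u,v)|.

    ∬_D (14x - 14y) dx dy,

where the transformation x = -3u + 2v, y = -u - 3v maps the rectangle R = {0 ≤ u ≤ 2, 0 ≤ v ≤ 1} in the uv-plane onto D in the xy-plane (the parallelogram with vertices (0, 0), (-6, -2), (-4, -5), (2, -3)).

Compute the Jacobian determinant of (x, y) with respect to (u, v):

    ∂(x,y)/∂(u,v) = | -3  2 | = (-3)(-3) - (2)(-1) = 11.
                   | -1  -3 |

Its absolute value is |J| = 11 (the area scaling factor).

Substituting x = -3u + 2v, y = -u - 3v into the integrand,

    14x - 14y → -28u + 70v,

so the integral becomes

    ∬_R (-28u + 70v) · |J| du dv = ∫_0^2 ∫_0^1 (-308u + 770v) dv du.

Inner (v): 385 - 308u.
Outer (u): 154.

Therefore ∬_D (14x - 14y) dx dy = 154.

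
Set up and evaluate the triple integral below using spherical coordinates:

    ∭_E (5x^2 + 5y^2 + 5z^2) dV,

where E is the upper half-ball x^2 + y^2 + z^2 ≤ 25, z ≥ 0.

In spherical coordinates, x = ρ sin(φ) cos(θ), y = ρ sin(φ) sin(θ), z = ρ cos(φ), and dV = ρ^2 sin(φ) dρ dφ dθ.

The integrand becomes 5ρ^2, so

    ∭_E (5x^2 + 5y^2 + 5z^2) dV = ∫_{0}^{2π} ∫_{0}^{π/2} ∫_{0}^{5} (5ρ^2) · ρ^2 sin(φ) dρ dφ dθ.

Inner (ρ): 3125sin(φ).
Middle (φ): 3125.
Outer (θ): 6250π.

Therefore the triple integral equals 6250π.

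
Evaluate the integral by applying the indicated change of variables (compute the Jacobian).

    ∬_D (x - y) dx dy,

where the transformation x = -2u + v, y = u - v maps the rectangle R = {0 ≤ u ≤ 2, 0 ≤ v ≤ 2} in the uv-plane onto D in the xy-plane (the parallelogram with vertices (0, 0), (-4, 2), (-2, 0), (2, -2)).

Compute the Jacobian determinant of (x, y) with respect to (u, v):

    ∂(x,y)/∂(u,v) = | -2  1 | = (-2)(-1) - (1)(1) = 1.
                   | 1  -1 |

Its absolute value is |J| = 1 (the area scaling factor).

Substituting x = -2u + v, y = u - v into the integrand,

    x - y → -3u + 2v,

so the integral becomes

    ∬_R (-3u + 2v) · |J| du dv = ∫_0^2 ∫_0^2 (-3u + 2v) dv du.

Inner (v): 4 - 6u.
Outer (u): -4.

Therefore ∬_D (x - y) dx dy = -4.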